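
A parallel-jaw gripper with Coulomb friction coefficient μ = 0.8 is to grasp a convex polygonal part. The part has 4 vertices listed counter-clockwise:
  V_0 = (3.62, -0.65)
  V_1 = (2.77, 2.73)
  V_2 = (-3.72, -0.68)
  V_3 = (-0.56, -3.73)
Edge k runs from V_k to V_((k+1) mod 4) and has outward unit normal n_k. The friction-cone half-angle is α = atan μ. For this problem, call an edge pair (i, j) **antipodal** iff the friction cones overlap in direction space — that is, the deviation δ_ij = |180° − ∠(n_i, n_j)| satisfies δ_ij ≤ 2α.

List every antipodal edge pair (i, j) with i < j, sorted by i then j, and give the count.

count = 4; pairs: (0,1), (0,2), (1,2), (1,3)

α = atan 0.8 = 38.66°;  2α = 77.32°
n_0 = (+0.9698, +0.2439)
n_1 = (-0.4651, +0.8852)
n_2 = (-0.6945, -0.7195)
n_3 = (+0.5932, -0.8051)
  (0,1): δ = 76.40°  ✓
  (0,2): δ = 31.90°  ✓
  (0,3): δ = 112.27°  ·
  (1,2): δ = 71.70°  ✓
  (1,3): δ = 8.67°  ✓
  (2,3): δ = 99.63°  ·
antipodal pairs: 4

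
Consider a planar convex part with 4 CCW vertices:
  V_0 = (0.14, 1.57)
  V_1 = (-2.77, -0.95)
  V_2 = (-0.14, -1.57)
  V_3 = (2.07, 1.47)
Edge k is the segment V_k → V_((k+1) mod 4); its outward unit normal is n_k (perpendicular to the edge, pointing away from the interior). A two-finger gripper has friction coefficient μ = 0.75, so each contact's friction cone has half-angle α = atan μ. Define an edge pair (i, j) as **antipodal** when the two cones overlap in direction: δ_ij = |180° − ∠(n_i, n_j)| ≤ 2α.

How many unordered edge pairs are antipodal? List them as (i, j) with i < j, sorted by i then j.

count = 4; pairs: (0,1), (0,2), (1,3), (2,3)

α = atan 0.75 = 36.87°;  2α = 73.74°
n_0 = (-0.6546, +0.7559)
n_1 = (-0.2295, -0.9733)
n_2 = (+0.8089, -0.5880)
n_3 = (+0.0517, +0.9987)
  (0,1): δ = 54.16°  ✓
  (0,2): δ = 13.09°  ✓
  (0,3): δ = 136.14°  ·
  (1,2): δ = 112.75°  ·
  (1,3): δ = 10.30°  ✓
  (2,3): δ = 56.95°  ✓
antipodal pairs: 4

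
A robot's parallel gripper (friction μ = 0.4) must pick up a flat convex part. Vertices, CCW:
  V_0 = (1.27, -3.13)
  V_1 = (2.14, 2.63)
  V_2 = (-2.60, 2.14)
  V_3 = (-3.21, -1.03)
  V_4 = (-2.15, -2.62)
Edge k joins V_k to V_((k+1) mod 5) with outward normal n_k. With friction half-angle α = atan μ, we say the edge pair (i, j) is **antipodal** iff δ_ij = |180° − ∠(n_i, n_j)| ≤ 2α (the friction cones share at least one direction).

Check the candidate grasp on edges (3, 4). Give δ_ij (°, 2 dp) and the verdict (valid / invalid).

δ = 132.17°, invalid

α = atan 0.4 = 21.80°;  2α = 43.60°
edge 3: e_3 = (+1.06, -1.59);  n_3 = (-0.8321, -0.5547)
edge 4: e_4 = (+3.42, -0.51);  n_4 = (-0.1475, -0.9891)
∠(n_3, n_4) = 47.83°
δ = |180° − 47.83°| = 132.17°
132.17° > 2α = 43.60°  →  invalid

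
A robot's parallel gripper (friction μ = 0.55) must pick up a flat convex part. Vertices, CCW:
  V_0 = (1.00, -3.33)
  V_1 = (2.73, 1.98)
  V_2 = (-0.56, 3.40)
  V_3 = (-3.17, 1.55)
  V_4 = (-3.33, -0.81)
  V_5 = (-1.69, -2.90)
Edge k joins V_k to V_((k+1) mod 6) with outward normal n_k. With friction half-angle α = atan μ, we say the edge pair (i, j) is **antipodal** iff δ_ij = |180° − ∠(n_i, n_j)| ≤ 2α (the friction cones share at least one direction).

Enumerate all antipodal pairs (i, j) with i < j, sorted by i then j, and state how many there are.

count = 6; pairs: (0,2), (0,3), (0,4), (1,4), (1,5), (2,5)

α = atan 0.55 = 28.81°;  2α = 57.62°
n_0 = (+0.9508, -0.3098)
n_1 = (+0.3963, +0.9181)
n_2 = (-0.5783, +0.8158)
n_3 = (-0.9977, +0.0676)
n_4 = (-0.7867, -0.6173)
n_5 = (-0.1578, -0.9875)
  (0,1): δ = 95.30°  ·
  (0,2): δ = 36.62°  ✓
  (0,3): δ = 14.17°  ✓
  (0,4): δ = 56.17°  ✓
  (0,5): δ = 98.96°  ·
  (1,2): δ = 121.32°  ·
  (1,3): δ = 70.53°  ·
  (1,4): δ = 28.53°  ✓
  (1,5): δ = 14.26°  ✓
  (2,3): δ = 129.21°  ·
  (2,4): δ = 87.21°  ·
  (2,5): δ = 44.41°  ✓
  (3,4): δ = 138.00°  ·
  (3,5): δ = 95.20°  ·
  (4,5): δ = 137.20°  ·
antipodal pairs: 6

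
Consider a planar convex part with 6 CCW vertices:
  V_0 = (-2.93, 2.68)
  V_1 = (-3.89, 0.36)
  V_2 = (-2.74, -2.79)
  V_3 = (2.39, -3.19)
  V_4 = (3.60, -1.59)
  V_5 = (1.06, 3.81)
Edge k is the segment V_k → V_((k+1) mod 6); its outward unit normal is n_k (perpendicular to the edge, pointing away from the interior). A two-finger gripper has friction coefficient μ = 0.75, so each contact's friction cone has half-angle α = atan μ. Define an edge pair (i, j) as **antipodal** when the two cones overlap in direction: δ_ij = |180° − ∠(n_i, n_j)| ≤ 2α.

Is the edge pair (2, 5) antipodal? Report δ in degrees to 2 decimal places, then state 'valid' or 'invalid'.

δ = 20.27°, valid

α = atan 0.75 = 36.87°;  2α = 73.74°
edge 2: e_2 = (+5.13, -0.40);  n_2 = (-0.0777, -0.9970)
edge 5: e_5 = (-3.99, -1.13);  n_5 = (-0.2725, +0.9622)
∠(n_2, n_5) = 159.73°
δ = |180° − 159.73°| = 20.27°
20.27° ≤ 2α = 73.74°  →  valid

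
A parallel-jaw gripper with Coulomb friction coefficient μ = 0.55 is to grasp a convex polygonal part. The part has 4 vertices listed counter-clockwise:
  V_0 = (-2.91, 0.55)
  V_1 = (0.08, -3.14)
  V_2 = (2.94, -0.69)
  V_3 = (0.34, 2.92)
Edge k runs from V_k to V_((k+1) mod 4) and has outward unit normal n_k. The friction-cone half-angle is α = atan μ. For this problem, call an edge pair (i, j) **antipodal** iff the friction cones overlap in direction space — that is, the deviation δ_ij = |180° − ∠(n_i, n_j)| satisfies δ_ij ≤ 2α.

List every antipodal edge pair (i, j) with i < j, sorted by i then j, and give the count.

α = atan 0.55 = 28.81°;  2α = 57.62°
n_0 = (-0.7770, -0.6296)
n_1 = (+0.6506, -0.7594)
n_2 = (+0.8114, +0.5844)
n_3 = (-0.5892, +0.8080)
  (0,1): δ = 88.43°  ·
  (0,2): δ = 3.26°  ✓
  (0,3): δ = 87.08°  ·
  (1,2): δ = 94.82°  ·
  (1,3): δ = 4.48°  ✓
  (2,3): δ = 89.66°  ·
antipodal pairs: 2

count = 2; pairs: (0,2), (1,3)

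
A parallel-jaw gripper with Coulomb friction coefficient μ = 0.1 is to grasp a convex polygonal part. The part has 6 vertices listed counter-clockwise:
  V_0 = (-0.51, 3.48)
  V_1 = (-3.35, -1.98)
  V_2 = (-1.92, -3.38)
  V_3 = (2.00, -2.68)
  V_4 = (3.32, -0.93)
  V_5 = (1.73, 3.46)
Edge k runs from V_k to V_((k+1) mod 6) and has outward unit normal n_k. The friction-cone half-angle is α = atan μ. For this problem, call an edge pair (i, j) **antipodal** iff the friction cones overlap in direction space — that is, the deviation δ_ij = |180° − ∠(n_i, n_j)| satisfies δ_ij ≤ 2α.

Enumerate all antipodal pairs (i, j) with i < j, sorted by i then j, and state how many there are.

α = atan 0.1 = 5.71°;  2α = 11.42°
n_0 = (-0.8872, +0.4615)
n_1 = (-0.6996, -0.7146)
n_2 = (+0.1758, -0.9844)
n_3 = (+0.7984, -0.6022)
n_4 = (+0.9402, +0.3405)
n_5 = (+0.0089, +1.0000)
  (0,1): δ = 106.91°  ·
  (0,2): δ = 52.39°  ·
  (0,3): δ = 9.55°  ✓
  (0,4): δ = 47.39°  ·
  (0,5): δ = 116.97°  ·
  (1,2): δ = 125.48°  ·
  (1,3): δ = 82.63°  ·
  (1,4): δ = 25.70°  ·
  (1,5): δ = 43.88°  ·
  (2,3): δ = 137.15°  ·
  (2,4): δ = 80.21°  ·
  (2,5): δ = 10.64°  ✓
  (3,4): δ = 123.06°  ·
  (3,5): δ = 53.48°  ·
  (4,5): δ = 110.42°  ·
antipodal pairs: 2

count = 2; pairs: (0,3), (2,5)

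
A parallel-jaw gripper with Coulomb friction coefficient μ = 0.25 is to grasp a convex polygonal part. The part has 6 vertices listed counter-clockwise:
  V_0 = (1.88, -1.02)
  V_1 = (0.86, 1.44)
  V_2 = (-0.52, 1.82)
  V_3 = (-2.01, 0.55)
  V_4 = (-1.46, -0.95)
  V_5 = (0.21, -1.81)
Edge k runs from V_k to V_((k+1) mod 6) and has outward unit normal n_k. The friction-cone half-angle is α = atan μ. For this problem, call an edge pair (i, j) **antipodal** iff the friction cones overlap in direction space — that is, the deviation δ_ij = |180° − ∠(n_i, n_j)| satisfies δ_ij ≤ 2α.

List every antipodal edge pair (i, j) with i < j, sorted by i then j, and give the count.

count = 3; pairs: (0,3), (1,4), (2,5)

α = atan 0.25 = 14.04°;  2α = 28.07°
n_0 = (+0.9237, +0.3830)
n_1 = (+0.2655, +0.9641)
n_2 = (-0.6487, +0.7611)
n_3 = (-0.9389, -0.3443)
n_4 = (-0.4578, -0.8890)
n_5 = (+0.4276, -0.9040)
  (0,1): δ = 127.92°  ·
  (0,2): δ = 72.08°  ·
  (0,3): δ = 2.38°  ✓
  (0,4): δ = 40.23°  ·
  (0,5): δ = 92.80°  ·
  (1,2): δ = 124.16°  ·
  (1,3): δ = 54.47°  ·
  (1,4): δ = 11.85°  ✓
  (1,5): δ = 40.71°  ·
  (2,3): δ = 110.31°  ·
  (2,4): δ = 67.69°  ·
  (2,5): δ = 15.13°  ✓
  (3,4): δ = 137.38°  ·
  (3,5): δ = 84.82°  ·
  (4,5): δ = 127.44°  ·
antipodal pairs: 3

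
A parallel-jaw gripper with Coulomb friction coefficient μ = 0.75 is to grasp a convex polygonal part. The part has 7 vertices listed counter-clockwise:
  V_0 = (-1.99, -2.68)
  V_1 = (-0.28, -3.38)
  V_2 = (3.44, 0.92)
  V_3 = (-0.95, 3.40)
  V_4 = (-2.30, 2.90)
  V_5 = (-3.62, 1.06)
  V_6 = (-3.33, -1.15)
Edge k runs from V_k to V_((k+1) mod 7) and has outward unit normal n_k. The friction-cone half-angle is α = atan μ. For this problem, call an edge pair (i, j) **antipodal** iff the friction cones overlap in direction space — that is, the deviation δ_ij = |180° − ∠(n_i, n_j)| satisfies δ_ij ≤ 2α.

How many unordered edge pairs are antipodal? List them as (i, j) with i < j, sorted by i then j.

count = 8; pairs: (0,2), (0,3), (1,3), (1,4), (1,5), (2,5), (2,6), (3,6)

α = atan 0.75 = 36.87°;  2α = 73.74°
n_0 = (-0.3788, -0.9255)
n_1 = (+0.7563, -0.6543)
n_2 = (+0.4919, +0.8707)
n_3 = (-0.3473, +0.9377)
n_4 = (-0.8125, +0.5829)
n_5 = (-0.9915, -0.1301)
n_6 = (-0.7523, -0.6589)
  (0,1): δ = 108.60°  ·
  (0,2): δ = 7.20°  ✓
  (0,3): δ = 42.59°  ✓
  (0,4): δ = 76.61°  ·
  (0,5): δ = 119.74°  ·
  (0,6): δ = 153.47°  ·
  (1,2): δ = 78.60°  ·
  (1,3): δ = 28.81°  ✓
  (1,4): δ = 5.21°  ✓
  (1,5): δ = 48.34°  ✓
  (1,6): δ = 82.08°  ·
  (2,3): δ = 130.21°  ·
  (2,4): δ = 96.19°  ·
  (2,5): δ = 53.06°  ✓
  (2,6): δ = 19.32°  ✓
  (3,4): δ = 145.98°  ·
  (3,5): δ = 102.85°  ·
  (3,6): δ = 69.11°  ✓
  (4,5): δ = 136.87°  ·
  (4,6): δ = 103.13°  ·
  (5,6): δ = 146.26°  ·
antipodal pairs: 8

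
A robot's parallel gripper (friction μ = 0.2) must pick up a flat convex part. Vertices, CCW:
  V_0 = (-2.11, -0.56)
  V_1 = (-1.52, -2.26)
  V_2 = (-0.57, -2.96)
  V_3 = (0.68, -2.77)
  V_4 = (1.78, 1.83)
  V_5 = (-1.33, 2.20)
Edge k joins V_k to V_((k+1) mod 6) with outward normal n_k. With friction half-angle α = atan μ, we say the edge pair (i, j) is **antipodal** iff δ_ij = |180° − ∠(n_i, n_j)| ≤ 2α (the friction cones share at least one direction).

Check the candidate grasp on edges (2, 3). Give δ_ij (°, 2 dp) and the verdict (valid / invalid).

δ = 112.09°, invalid

α = atan 0.2 = 11.31°;  2α = 22.62°
edge 2: e_2 = (+1.25, +0.19);  n_2 = (+0.1503, -0.9886)
edge 3: e_3 = (+1.10, +4.60);  n_3 = (+0.9726, -0.2326)
∠(n_2, n_3) = 67.91°
δ = |180° − 67.91°| = 112.09°
112.09° > 2α = 22.62°  →  invalid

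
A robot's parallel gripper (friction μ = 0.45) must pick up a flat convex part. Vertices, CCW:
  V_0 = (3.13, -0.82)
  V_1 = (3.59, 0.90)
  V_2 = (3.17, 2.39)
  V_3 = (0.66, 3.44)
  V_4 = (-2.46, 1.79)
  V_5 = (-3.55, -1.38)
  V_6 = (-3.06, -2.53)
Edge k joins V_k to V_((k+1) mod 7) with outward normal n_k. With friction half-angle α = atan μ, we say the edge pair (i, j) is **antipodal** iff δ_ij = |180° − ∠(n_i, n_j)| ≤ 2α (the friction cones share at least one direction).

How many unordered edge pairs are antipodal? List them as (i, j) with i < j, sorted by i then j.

α = atan 0.45 = 24.23°;  2α = 48.46°
n_0 = (+0.9660, -0.2584)
n_1 = (+0.9625, +0.2713)
n_2 = (+0.3859, +0.9225)
n_3 = (-0.4675, +0.8840)
n_4 = (-0.9457, +0.3252)
n_5 = (-0.9200, -0.3920)
n_6 = (+0.2663, -0.9639)
  (0,1): δ = 149.29°  ·
  (0,2): δ = 97.73°  ·
  (0,3): δ = 47.16°  ✓
  (0,4): δ = 4.00°  ✓
  (0,5): δ = 38.05°  ✓
  (0,6): δ = 120.42°  ·
  (1,2): δ = 128.44°  ·
  (1,3): δ = 77.87°  ·
  (1,4): δ = 34.72°  ✓
  (1,5): δ = 7.34°  ✓
  (1,6): δ = 89.70°  ·
  (2,3): δ = 129.43°  ·
  (2,4): δ = 86.27°  ·
  (2,5): δ = 44.22°  ✓
  (2,6): δ = 38.14°  ✓
  (3,4): δ = 136.85°  ·
  (3,5): δ = 94.79°  ·
  (3,6): δ = 12.43°  ✓
  (4,5): δ = 137.95°  ·
  (4,6): δ = 55.58°  ·
  (5,6): δ = 97.64°  ·
antipodal pairs: 8

count = 8; pairs: (0,3), (0,4), (0,5), (1,4), (1,5), (2,5), (2,6), (3,6)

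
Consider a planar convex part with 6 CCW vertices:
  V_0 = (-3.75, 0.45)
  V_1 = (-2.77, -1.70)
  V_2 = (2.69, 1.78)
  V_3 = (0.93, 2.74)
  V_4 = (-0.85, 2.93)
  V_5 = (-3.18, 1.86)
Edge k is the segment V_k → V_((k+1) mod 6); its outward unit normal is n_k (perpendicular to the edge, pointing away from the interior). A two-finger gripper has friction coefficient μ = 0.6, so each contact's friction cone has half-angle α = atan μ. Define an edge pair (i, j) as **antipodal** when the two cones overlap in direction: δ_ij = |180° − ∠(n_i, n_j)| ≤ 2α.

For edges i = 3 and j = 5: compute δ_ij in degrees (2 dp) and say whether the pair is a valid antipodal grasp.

δ = 105.92°, invalid

α = atan 0.6 = 30.96°;  2α = 61.93°
edge 3: e_3 = (-1.78, +0.19);  n_3 = (+0.1061, +0.9944)
edge 5: e_5 = (-0.57, -1.41);  n_5 = (-0.9271, +0.3748)
∠(n_3, n_5) = 74.08°
δ = |180° − 74.08°| = 105.92°
105.92° > 2α = 61.93°  →  invalid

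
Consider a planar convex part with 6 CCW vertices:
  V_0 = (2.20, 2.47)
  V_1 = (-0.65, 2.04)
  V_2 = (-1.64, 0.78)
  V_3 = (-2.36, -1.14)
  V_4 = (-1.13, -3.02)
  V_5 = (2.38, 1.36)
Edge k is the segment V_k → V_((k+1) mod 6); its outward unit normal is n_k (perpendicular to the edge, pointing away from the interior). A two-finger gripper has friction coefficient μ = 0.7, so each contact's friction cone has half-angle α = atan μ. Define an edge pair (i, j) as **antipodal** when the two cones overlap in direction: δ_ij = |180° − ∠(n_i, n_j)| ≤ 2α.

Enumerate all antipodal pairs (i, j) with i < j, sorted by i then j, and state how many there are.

α = atan 0.7 = 34.99°;  2α = 69.98°
n_0 = (-0.1492, +0.9888)
n_1 = (-0.7863, +0.6178)
n_2 = (-0.9363, +0.3511)
n_3 = (-0.8368, -0.5475)
n_4 = (+0.7803, -0.6253)
n_5 = (+0.9871, +0.1601)
  (0,1): δ = 136.74°  ·
  (0,2): δ = 119.14°  ·
  (0,3): δ = 65.38°  ✓
  (0,4): δ = 42.71°  ✓
  (0,5): δ = 90.63°  ·
  (1,2): δ = 162.40°  ·
  (1,3): δ = 108.65°  ·
  (1,4): δ = 0.55°  ✓
  (1,5): δ = 47.37°  ✓
  (2,3): δ = 126.25°  ·
  (2,4): δ = 18.15°  ✓
  (2,5): δ = 29.77°  ✓
  (3,4): δ = 71.90°  ·
  (3,5): δ = 23.98°  ✓
  (4,5): δ = 132.08°  ·
antipodal pairs: 7

count = 7; pairs: (0,3), (0,4), (1,4), (1,5), (2,4), (2,5), (3,5)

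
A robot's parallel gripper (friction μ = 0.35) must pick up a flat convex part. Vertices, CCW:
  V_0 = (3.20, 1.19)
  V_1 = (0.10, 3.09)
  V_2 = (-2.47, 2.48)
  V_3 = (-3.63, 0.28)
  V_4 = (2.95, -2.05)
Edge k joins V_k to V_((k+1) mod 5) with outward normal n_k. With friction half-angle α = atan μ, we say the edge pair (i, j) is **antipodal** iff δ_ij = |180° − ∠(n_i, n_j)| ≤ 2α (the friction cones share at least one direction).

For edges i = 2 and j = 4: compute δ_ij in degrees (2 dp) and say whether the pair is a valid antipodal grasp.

δ = 23.39°, valid

α = atan 0.35 = 19.29°;  2α = 38.58°
edge 2: e_2 = (-1.16, -2.20);  n_2 = (-0.8846, +0.4664)
edge 4: e_4 = (+0.25, +3.24);  n_4 = (+0.9970, -0.0769)
∠(n_2, n_4) = 156.61°
δ = |180° − 156.61°| = 23.39°
23.39° ≤ 2α = 38.58°  →  valid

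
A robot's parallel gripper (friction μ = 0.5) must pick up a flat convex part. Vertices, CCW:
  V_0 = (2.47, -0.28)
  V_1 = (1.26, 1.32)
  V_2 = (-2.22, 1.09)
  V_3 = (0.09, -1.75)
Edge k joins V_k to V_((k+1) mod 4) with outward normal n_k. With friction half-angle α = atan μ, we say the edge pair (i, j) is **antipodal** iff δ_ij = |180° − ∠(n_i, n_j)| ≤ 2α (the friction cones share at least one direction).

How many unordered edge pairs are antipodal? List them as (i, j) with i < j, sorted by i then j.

α = atan 0.5 = 26.57°;  2α = 53.13°
n_0 = (+0.7976, +0.6032)
n_1 = (-0.0659, +0.9978)
n_2 = (-0.7758, -0.6310)
n_3 = (+0.5255, -0.8508)
  (0,1): δ = 123.32°  ·
  (0,2): δ = 2.03°  ✓
  (0,3): δ = 84.60°  ·
  (1,2): δ = 54.66°  ·
  (1,3): δ = 27.92°  ✓
  (2,3): δ = 97.42°  ·
antipodal pairs: 2

count = 2; pairs: (0,2), (1,3)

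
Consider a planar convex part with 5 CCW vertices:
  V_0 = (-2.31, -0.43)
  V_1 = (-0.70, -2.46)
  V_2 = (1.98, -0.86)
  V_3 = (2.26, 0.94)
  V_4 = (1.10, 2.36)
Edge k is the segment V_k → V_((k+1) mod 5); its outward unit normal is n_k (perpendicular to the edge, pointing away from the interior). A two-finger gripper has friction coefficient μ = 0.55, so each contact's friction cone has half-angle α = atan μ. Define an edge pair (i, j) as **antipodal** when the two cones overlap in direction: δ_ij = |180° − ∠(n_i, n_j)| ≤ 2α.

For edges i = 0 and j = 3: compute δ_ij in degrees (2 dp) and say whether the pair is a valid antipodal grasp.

δ = 0.83°, valid

α = atan 0.55 = 28.81°;  2α = 57.62°
edge 0: e_0 = (+1.61, -2.03);  n_0 = (-0.7835, -0.6214)
edge 3: e_3 = (-1.16, +1.42);  n_3 = (+0.7744, +0.6326)
∠(n_0, n_3) = 179.17°
δ = |180° − 179.17°| = 0.83°
0.83° ≤ 2α = 57.62°  →  valid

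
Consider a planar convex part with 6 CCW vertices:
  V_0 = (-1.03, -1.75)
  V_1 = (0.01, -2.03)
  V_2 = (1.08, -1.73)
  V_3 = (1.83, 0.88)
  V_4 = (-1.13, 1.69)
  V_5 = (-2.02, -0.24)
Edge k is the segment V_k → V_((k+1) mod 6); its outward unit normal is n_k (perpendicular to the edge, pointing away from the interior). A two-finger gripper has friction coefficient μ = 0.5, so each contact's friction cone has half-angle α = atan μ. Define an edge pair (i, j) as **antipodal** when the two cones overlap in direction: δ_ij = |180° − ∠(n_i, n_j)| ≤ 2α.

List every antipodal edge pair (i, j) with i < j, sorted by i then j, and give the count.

count = 6; pairs: (0,3), (1,3), (1,4), (2,4), (2,5), (3,5)

α = atan 0.5 = 26.57°;  2α = 53.13°
n_0 = (-0.2600, -0.9656)
n_1 = (+0.2700, -0.9629)
n_2 = (+0.9611, -0.2762)
n_3 = (+0.2639, +0.9645)
n_4 = (-0.9081, +0.4188)
n_5 = (-0.8363, -0.5483)
  (0,1): δ = 149.27°  ·
  (0,2): δ = 90.96°  ·
  (0,3): δ = 0.24°  ✓
  (0,4): δ = 80.31°  ·
  (0,5): δ = 138.32°  ·
  (1,2): δ = 121.69°  ·
  (1,3): δ = 30.97°  ✓
  (1,4): δ = 49.58°  ✓
  (1,5): δ = 107.59°  ·
  (2,3): δ = 89.27°  ·
  (2,4): δ = 8.72°  ✓
  (2,5): δ = 49.28°  ✓
  (3,4): δ = 99.45°  ·
  (3,5): δ = 41.45°  ✓
  (4,5): δ = 121.99°  ·
antipodal pairs: 6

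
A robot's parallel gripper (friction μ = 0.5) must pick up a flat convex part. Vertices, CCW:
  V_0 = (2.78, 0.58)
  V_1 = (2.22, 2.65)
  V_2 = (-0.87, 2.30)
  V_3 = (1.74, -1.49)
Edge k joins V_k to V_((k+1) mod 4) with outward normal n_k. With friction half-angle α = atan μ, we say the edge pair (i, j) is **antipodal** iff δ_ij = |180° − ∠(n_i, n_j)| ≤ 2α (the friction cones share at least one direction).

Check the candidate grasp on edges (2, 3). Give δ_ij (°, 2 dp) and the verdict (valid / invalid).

α = atan 0.5 = 26.57°;  2α = 53.13°
edge 2: e_2 = (+2.61, -3.79);  n_2 = (-0.8236, -0.5672)
edge 3: e_3 = (+1.04, +2.07);  n_3 = (+0.8936, -0.4489)
∠(n_2, n_3) = 118.77°
δ = |180° − 118.77°| = 61.23°
61.23° > 2α = 53.13°  →  invalid

δ = 61.23°, invalid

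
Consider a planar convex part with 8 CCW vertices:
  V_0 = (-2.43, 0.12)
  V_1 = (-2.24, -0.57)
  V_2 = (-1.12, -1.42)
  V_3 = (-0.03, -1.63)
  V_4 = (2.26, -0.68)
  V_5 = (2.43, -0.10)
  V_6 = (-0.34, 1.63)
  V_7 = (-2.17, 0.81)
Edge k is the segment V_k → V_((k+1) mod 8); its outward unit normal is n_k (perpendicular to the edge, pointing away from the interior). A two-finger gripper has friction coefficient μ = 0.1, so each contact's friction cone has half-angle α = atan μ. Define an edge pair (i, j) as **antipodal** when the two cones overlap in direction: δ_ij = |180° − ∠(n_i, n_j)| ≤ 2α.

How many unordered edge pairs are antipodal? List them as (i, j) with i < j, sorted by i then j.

α = atan 0.1 = 5.71°;  2α = 11.42°
n_0 = (-0.9641, -0.2655)
n_1 = (-0.6045, -0.7966)
n_2 = (-0.1892, -0.9819)
n_3 = (+0.3832, -0.9237)
n_4 = (+0.9596, -0.2813)
n_5 = (+0.5297, +0.8482)
n_6 = (-0.4089, +0.9126)
n_7 = (-0.9358, +0.3526)
  (0,1): δ = 142.59°  ·
  (0,2): δ = 116.30°  ·
  (0,3): δ = 82.86°  ·
  (0,4): δ = 31.73°  ·
  (0,5): δ = 42.62°  ·
  (0,6): δ = 98.74°  ·
  (0,7): δ = 143.96°  ·
  (1,2): δ = 153.71°  ·
  (1,3): δ = 120.27°  ·
  (1,4): δ = 69.14°  ·
  (1,5): δ = 5.21°  ✓
  (1,6): δ = 61.33°  ·
  (1,7): δ = 106.55°  ·
  (2,3): δ = 146.56°  ·
  (2,4): δ = 95.43°  ·
  (2,5): δ = 21.08°  ·
  (2,6): δ = 35.04°  ·
  (2,7): δ = 80.26°  ·
  (3,4): δ = 128.87°  ·
  (3,5): δ = 54.52°  ·
  (3,6): δ = 1.61°  ✓
  (3,7): δ = 46.82°  ·
  (4,5): δ = 105.65°  ·
  (4,6): δ = 49.53°  ·
  (4,7): δ = 4.31°  ✓
  (5,6): δ = 123.88°  ·
  (5,7): δ = 78.66°  ·
  (6,7): δ = 134.78°  ·
antipodal pairs: 3

count = 3; pairs: (1,5), (3,6), (4,7)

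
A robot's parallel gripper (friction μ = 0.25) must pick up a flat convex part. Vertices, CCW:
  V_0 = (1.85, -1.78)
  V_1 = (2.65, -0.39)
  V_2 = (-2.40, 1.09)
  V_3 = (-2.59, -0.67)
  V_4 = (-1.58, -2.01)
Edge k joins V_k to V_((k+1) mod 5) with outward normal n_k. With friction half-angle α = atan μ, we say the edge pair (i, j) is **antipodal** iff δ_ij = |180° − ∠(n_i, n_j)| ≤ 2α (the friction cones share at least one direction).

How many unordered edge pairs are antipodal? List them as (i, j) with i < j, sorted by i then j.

count = 2; pairs: (0,2), (1,4)

α = atan 0.25 = 14.04°;  2α = 28.07°
n_0 = (+0.8667, -0.4988)
n_1 = (+0.2812, +0.9596)
n_2 = (-0.9942, +0.1073)
n_3 = (-0.7986, -0.6019)
n_4 = (+0.0669, -0.9978)
  (0,1): δ = 76.41°  ·
  (0,2): δ = 23.76°  ✓
  (0,3): δ = 66.93°  ·
  (0,4): δ = 123.76°  ·
  (1,2): δ = 79.83°  ·
  (1,3): δ = 36.66°  ·
  (1,4): δ = 20.17°  ✓
  (2,3): δ = 136.83°  ·
  (2,4): δ = 80.00°  ·
  (3,4): δ = 123.17°  ·
antipodal pairs: 2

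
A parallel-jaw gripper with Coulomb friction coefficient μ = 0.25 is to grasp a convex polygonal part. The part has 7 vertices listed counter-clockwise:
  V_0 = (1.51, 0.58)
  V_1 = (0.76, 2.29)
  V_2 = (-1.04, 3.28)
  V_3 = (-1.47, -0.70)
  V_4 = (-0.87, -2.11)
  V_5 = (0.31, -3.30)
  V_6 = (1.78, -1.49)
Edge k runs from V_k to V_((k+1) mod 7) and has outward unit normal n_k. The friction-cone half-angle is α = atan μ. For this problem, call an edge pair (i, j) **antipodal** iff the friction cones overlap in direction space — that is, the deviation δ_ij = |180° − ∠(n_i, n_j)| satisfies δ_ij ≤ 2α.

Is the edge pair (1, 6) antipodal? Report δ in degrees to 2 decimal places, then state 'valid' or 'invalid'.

δ = 126.24°, invalid

α = atan 0.25 = 14.04°;  2α = 28.07°
edge 1: e_1 = (-1.80, +0.99);  n_1 = (+0.4819, +0.8762)
edge 6: e_6 = (-0.27, +2.07);  n_6 = (+0.9916, +0.1293)
∠(n_1, n_6) = 53.76°
δ = |180° − 53.76°| = 126.24°
126.24° > 2α = 28.07°  →  invalid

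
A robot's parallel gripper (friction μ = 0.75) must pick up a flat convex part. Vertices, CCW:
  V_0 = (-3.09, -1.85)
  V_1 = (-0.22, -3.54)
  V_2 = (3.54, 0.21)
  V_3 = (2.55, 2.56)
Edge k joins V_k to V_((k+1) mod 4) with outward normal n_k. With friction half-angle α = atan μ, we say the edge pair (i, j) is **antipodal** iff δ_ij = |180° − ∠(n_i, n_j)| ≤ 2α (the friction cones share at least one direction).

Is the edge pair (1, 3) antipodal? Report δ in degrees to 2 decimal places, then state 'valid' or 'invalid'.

α = atan 0.75 = 36.87°;  2α = 73.74°
edge 1: e_1 = (+3.76, +3.75);  n_1 = (+0.7062, -0.7080)
edge 3: e_3 = (-5.64, -4.41);  n_3 = (-0.6160, +0.7878)
∠(n_1, n_3) = 173.10°
δ = |180° − 173.10°| = 6.90°
6.90° ≤ 2α = 73.74°  →  valid

δ = 6.90°, valid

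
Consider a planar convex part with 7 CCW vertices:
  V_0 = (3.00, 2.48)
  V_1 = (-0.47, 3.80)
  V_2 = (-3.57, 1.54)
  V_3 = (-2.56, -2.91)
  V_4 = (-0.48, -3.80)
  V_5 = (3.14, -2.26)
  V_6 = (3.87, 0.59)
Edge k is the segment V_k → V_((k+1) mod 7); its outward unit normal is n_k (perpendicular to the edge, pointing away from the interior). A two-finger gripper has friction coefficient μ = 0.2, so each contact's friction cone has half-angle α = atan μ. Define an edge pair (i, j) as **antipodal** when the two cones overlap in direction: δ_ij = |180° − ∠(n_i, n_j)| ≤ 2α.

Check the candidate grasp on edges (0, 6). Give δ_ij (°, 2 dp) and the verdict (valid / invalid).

α = atan 0.2 = 11.31°;  2α = 22.62°
edge 0: e_0 = (-3.47, +1.32);  n_0 = (+0.3555, +0.9347)
edge 6: e_6 = (-0.87, +1.89);  n_6 = (+0.9084, +0.4181)
∠(n_0, n_6) = 44.46°
δ = |180° − 44.46°| = 135.54°
135.54° > 2α = 22.62°  →  invalid

δ = 135.54°, invalid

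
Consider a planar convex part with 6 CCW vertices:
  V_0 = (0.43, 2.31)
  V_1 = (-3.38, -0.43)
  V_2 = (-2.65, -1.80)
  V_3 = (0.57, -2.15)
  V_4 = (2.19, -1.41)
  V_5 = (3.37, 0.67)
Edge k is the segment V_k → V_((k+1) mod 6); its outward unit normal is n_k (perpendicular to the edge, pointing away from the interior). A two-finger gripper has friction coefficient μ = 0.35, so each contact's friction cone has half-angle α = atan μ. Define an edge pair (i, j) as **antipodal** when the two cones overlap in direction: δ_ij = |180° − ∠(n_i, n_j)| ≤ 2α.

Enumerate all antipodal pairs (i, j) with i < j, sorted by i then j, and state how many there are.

count = 4; pairs: (0,3), (0,4), (1,5), (2,5)

α = atan 0.35 = 19.29°;  2α = 38.58°
n_0 = (-0.5839, +0.8119)
n_1 = (-0.8825, -0.4703)
n_2 = (-0.1081, -0.9941)
n_3 = (+0.4155, -0.9096)
n_4 = (+0.8698, -0.4934)
n_5 = (+0.4872, +0.8733)
  (0,1): δ = 97.67°  ·
  (0,2): δ = 41.93°  ·
  (0,3): δ = 11.17°  ✓
  (0,4): δ = 24.71°  ✓
  (0,5): δ = 115.12°  ·
  (1,2): δ = 124.25°  ·
  (1,3): δ = 93.50°  ·
  (1,4): δ = 57.62°  ·
  (1,5): δ = 32.80°  ✓
  (2,3): δ = 149.25°  ·
  (2,4): δ = 113.36°  ·
  (2,5): δ = 22.95°  ✓
  (3,4): δ = 144.12°  ·
  (3,5): δ = 53.70°  ·
  (4,5): δ = 89.59°  ·
antipodal pairs: 4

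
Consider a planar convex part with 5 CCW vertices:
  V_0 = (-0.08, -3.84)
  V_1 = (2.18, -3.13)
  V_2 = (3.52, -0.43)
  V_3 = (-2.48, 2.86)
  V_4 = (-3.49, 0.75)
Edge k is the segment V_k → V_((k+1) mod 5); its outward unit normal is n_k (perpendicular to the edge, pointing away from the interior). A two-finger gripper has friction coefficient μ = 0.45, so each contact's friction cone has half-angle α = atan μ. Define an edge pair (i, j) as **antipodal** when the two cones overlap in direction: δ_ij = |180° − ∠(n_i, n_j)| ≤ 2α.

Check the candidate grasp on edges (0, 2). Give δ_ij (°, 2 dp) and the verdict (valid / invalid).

δ = 46.18°, valid

α = atan 0.45 = 24.23°;  2α = 48.46°
edge 0: e_0 = (+2.26, +0.71);  n_0 = (+0.2997, -0.9540)
edge 2: e_2 = (-6.00, +3.29);  n_2 = (+0.4808, +0.8768)
∠(n_0, n_2) = 133.82°
δ = |180° − 133.82°| = 46.18°
46.18° ≤ 2α = 48.46°  →  valid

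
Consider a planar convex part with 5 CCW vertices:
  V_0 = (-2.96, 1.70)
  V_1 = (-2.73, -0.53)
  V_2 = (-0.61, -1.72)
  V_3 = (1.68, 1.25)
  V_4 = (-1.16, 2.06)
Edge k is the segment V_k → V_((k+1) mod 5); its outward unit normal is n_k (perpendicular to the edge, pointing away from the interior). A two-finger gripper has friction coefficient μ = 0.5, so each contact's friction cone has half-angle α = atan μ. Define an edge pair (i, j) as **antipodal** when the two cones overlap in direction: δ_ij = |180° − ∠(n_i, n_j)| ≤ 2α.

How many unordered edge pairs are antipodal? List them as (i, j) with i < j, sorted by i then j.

count = 4; pairs: (0,2), (1,3), (1,4), (2,4)

α = atan 0.5 = 26.57°;  2α = 53.13°
n_0 = (-0.9947, -0.1026)
n_1 = (-0.4895, -0.8720)
n_2 = (+0.7919, -0.6106)
n_3 = (+0.2743, +0.9617)
n_4 = (-0.1961, +0.9806)
  (0,1): δ = 125.20°  ·
  (0,2): δ = 43.52°  ✓
  (0,3): δ = 68.19°  ·
  (0,4): δ = 95.42°  ·
  (1,2): δ = 98.33°  ·
  (1,3): δ = 13.39°  ✓
  (1,4): δ = 40.62°  ✓
  (2,3): δ = 68.28°  ·
  (2,4): δ = 41.06°  ✓
  (3,4): δ = 152.77°  ·
antipodal pairs: 4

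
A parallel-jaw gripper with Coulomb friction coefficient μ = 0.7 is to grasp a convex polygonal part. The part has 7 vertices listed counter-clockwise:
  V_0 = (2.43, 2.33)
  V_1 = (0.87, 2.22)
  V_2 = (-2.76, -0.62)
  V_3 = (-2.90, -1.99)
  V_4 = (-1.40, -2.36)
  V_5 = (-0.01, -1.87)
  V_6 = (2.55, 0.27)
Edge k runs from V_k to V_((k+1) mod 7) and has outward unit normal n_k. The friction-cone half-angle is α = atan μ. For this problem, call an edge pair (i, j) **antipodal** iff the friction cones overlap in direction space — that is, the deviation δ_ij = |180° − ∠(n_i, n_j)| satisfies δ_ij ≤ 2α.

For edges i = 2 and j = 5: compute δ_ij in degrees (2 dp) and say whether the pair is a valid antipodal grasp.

δ = 44.27°, valid

α = atan 0.7 = 34.99°;  2α = 69.98°
edge 2: e_2 = (-0.14, -1.37);  n_2 = (-0.9948, +0.1017)
edge 5: e_5 = (+2.56, +2.14);  n_5 = (+0.6414, -0.7672)
∠(n_2, n_5) = 135.73°
δ = |180° − 135.73°| = 44.27°
44.27° ≤ 2α = 69.98°  →  valid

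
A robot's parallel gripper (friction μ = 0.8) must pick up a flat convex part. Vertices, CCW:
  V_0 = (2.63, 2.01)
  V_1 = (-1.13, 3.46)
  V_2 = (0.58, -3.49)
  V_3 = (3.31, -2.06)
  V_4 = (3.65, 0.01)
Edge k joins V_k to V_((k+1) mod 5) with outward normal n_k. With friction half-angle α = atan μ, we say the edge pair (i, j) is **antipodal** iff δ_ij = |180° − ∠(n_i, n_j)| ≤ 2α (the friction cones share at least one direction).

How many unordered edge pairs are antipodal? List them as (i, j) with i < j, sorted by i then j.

α = atan 0.8 = 38.66°;  2α = 77.32°
n_0 = (+0.3598, +0.9330)
n_1 = (-0.9710, -0.2389)
n_2 = (+0.4640, -0.8858)
n_3 = (+0.9868, -0.1621)
n_4 = (+0.8908, +0.4543)
  (0,1): δ = 55.09°  ✓
  (0,2): δ = 48.73°  ✓
  (0,3): δ = 101.76°  ·
  (0,4): δ = 138.11°  ·
  (1,2): δ = 76.18°  ✓
  (1,3): δ = 23.15°  ✓
  (1,4): δ = 13.20°  ✓
  (2,3): δ = 126.97°  ·
  (2,4): δ = 90.62°  ·
  (3,4): δ = 143.65°  ·
antipodal pairs: 5

count = 5; pairs: (0,1), (0,2), (1,2), (1,3), (1,4)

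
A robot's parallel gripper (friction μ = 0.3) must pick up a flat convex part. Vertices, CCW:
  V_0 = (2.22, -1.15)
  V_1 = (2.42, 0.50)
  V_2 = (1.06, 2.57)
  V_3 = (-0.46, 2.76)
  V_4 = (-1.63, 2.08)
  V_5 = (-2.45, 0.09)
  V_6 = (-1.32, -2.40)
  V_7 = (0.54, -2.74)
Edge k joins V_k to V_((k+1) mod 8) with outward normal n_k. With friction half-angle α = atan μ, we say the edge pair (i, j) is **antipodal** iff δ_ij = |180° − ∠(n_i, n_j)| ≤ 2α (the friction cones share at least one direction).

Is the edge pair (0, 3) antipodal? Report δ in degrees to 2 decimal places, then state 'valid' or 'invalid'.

α = atan 0.3 = 16.70°;  2α = 33.40°
edge 0: e_0 = (+0.20, +1.65);  n_0 = (+0.9927, -0.1203)
edge 3: e_3 = (-1.17, -0.68);  n_3 = (-0.5025, +0.8646)
∠(n_0, n_3) = 127.08°
δ = |180° − 127.08°| = 52.92°
52.92° > 2α = 33.40°  →  invalid

δ = 52.92°, invalid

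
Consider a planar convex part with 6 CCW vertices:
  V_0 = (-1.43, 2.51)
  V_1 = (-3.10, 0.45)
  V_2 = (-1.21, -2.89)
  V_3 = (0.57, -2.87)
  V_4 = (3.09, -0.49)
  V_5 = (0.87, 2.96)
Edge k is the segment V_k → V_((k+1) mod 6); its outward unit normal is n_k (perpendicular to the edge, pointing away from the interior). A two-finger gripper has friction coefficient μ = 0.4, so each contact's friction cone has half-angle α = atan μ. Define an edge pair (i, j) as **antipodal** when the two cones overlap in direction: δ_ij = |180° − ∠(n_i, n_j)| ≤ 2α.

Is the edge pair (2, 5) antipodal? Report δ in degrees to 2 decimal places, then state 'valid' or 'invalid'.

δ = 10.43°, valid

α = atan 0.4 = 21.80°;  2α = 43.60°
edge 2: e_2 = (+1.78, +0.02);  n_2 = (+0.0112, -0.9999)
edge 5: e_5 = (-2.30, -0.45);  n_5 = (-0.1920, +0.9814)
∠(n_2, n_5) = 169.57°
δ = |180° − 169.57°| = 10.43°
10.43° ≤ 2α = 43.60°  →  valid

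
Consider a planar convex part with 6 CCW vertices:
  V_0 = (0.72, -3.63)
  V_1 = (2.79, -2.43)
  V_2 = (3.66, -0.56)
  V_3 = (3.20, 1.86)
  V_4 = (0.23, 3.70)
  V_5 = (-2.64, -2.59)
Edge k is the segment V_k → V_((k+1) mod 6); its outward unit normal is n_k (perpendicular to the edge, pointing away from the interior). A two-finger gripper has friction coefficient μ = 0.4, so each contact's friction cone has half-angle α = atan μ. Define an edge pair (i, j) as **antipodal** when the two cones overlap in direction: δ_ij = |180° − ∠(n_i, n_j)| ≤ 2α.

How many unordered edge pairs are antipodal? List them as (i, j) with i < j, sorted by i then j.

count = 4; pairs: (0,4), (1,4), (2,4), (3,5)

α = atan 0.4 = 21.80°;  2α = 43.60°
n_0 = (+0.5015, -0.8651)
n_1 = (+0.9067, -0.4218)
n_2 = (+0.9824, +0.1867)
n_3 = (+0.5267, +0.8501)
n_4 = (-0.9098, +0.4151)
n_5 = (-0.2957, -0.9553)
  (0,1): δ = 145.05°  ·
  (0,2): δ = 109.34°  ·
  (0,3): δ = 61.88°  ·
  (0,4): δ = 35.37°  ✓
  (0,5): δ = 132.70°  ·
  (1,2): δ = 144.29°  ·
  (1,3): δ = 96.83°  ·
  (1,4): δ = 0.42°  ✓
  (1,5): δ = 97.75°  ·
  (2,3): δ = 132.54°  ·
  (2,4): δ = 35.29°  ✓
  (2,5): δ = 62.04°  ·
  (3,4): δ = 82.75°  ·
  (3,5): δ = 14.58°  ✓
  (4,5): δ = 82.67°  ·
antipodal pairs: 4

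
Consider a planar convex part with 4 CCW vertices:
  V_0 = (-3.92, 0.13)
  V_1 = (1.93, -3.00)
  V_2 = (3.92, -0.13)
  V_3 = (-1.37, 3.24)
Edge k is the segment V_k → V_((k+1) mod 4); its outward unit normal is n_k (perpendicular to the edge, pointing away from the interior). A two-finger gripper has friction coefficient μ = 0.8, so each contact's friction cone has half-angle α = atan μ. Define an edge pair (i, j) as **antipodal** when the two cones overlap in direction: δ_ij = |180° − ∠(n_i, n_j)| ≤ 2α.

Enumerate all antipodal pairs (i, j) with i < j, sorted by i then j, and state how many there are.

count = 2; pairs: (0,2), (1,3)

α = atan 0.8 = 38.66°;  2α = 77.32°
n_0 = (-0.4718, -0.8817)
n_1 = (+0.8218, -0.5698)
n_2 = (+0.5373, +0.8434)
n_3 = (-0.7733, +0.6340)
  (0,1): δ = 96.59°  ·
  (0,2): δ = 4.35°  ✓
  (0,3): δ = 78.80°  ·
  (1,2): δ = 87.76°  ·
  (1,3): δ = 4.61°  ✓
  (2,3): δ = 96.85°  ·
antipodal pairs: 2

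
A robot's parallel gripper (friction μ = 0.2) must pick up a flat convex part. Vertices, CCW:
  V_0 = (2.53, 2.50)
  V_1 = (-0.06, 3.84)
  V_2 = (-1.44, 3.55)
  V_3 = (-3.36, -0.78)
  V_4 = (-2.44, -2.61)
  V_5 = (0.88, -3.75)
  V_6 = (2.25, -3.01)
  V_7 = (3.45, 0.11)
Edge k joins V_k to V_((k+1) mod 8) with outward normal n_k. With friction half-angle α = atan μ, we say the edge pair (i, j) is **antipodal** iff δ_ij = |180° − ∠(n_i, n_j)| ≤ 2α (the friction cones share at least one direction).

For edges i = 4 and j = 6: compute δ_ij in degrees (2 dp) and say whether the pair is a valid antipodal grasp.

δ = 92.09°, invalid

α = atan 0.2 = 11.31°;  2α = 22.62°
edge 4: e_4 = (+3.32, -1.14);  n_4 = (-0.3248, -0.9458)
edge 6: e_6 = (+1.20, +3.12);  n_6 = (+0.9333, -0.3590)
∠(n_4, n_6) = 87.91°
δ = |180° − 87.91°| = 92.09°
92.09° > 2α = 22.62°  →  invalid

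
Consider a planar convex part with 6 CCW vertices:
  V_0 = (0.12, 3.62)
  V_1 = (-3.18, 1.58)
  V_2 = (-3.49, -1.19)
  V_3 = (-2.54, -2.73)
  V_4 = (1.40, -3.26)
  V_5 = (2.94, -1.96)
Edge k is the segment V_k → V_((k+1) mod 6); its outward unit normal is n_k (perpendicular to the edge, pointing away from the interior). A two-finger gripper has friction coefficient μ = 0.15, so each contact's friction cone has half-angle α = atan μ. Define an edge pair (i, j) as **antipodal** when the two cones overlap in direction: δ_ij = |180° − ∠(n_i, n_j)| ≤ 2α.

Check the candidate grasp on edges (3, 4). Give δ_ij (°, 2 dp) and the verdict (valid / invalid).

α = atan 0.15 = 8.53°;  2α = 17.06°
edge 3: e_3 = (+3.94, -0.53);  n_3 = (-0.1333, -0.9911)
edge 4: e_4 = (+1.54, +1.30);  n_4 = (+0.6451, -0.7641)
∠(n_3, n_4) = 47.83°
δ = |180° − 47.83°| = 132.17°
132.17° > 2α = 17.06°  →  invalid

δ = 132.17°, invalid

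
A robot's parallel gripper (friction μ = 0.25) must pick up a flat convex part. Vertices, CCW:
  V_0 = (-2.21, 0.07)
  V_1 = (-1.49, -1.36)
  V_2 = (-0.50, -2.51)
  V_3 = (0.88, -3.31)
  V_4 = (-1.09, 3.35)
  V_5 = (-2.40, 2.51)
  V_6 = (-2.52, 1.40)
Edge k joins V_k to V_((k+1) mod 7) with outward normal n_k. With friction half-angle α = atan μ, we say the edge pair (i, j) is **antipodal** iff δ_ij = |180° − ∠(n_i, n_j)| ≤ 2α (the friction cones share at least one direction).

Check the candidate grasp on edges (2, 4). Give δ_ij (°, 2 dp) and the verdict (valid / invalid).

α = atan 0.25 = 14.04°;  2α = 28.07°
edge 2: e_2 = (+1.38, -0.80);  n_2 = (-0.5015, -0.8651)
edge 4: e_4 = (-1.31, -0.84);  n_4 = (-0.5398, +0.8418)
∠(n_2, n_4) = 117.23°
δ = |180° − 117.23°| = 62.77°
62.77° > 2α = 28.07°  →  invalid

δ = 62.77°, invalid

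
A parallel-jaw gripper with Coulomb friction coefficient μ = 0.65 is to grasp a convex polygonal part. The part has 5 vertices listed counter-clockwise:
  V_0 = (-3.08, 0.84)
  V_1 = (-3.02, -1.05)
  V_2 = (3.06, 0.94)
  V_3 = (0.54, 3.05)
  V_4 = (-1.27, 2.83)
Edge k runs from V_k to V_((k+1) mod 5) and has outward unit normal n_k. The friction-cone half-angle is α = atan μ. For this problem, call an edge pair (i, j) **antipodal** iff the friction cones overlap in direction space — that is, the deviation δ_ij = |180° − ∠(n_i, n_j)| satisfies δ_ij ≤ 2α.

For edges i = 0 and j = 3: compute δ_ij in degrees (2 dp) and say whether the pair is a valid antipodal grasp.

α = atan 0.65 = 33.02°;  2α = 66.05°
edge 0: e_0 = (+0.06, -1.89);  n_0 = (-0.9995, -0.0317)
edge 3: e_3 = (-1.81, -0.22);  n_3 = (-0.1207, +0.9927)
∠(n_0, n_3) = 84.89°
δ = |180° − 84.89°| = 95.11°
95.11° > 2α = 66.05°  →  invalid

δ = 95.11°, invalid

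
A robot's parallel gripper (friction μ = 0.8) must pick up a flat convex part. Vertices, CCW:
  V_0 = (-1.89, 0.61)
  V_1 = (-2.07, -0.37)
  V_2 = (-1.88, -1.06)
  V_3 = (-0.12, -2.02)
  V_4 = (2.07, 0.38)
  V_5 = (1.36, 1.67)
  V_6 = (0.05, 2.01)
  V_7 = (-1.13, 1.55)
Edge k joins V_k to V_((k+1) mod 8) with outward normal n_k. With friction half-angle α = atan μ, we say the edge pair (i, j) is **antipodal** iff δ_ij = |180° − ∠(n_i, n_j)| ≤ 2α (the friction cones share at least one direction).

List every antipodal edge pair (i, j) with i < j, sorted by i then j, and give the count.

α = atan 0.8 = 38.66°;  2α = 77.32°
n_0 = (-0.9835, +0.1807)
n_1 = (-0.9641, -0.2655)
n_2 = (-0.4789, -0.8779)
n_3 = (+0.7387, -0.6741)
n_4 = (+0.8761, +0.4822)
n_5 = (+0.2512, +0.9679)
n_6 = (-0.3632, +0.9317)
n_7 = (-0.7776, +0.6287)
  (0,1): δ = 154.20°  ·
  (0,2): δ = 108.20°  ·
  (0,3): δ = 31.97°  ✓
  (0,4): δ = 39.24°  ✓
  (0,5): δ = 85.86°  ·
  (0,6): δ = 121.71°  ·
  (0,7): δ = 151.45°  ·
  (1,2): δ = 134.01°  ·
  (1,3): δ = 57.78°  ✓
  (1,4): δ = 13.43°  ✓
  (1,5): δ = 60.05°  ✓
  (1,6): δ = 95.90°  ·
  (1,7): δ = 125.65°  ·
  (2,3): δ = 103.77°  ·
  (2,4): δ = 32.56°  ✓
  (2,5): δ = 14.06°  ✓
  (2,6): δ = 49.91°  ✓
  (2,7): δ = 79.65°  ·
  (3,4): δ = 108.79°  ·
  (3,5): δ = 62.17°  ✓
  (3,6): δ = 26.32°  ✓
  (3,7): δ = 3.42°  ✓
  (4,5): δ = 133.38°  ·
  (4,6): δ = 97.53°  ·
  (4,7): δ = 67.78°  ✓
  (5,6): δ = 144.15°  ·
  (5,7): δ = 114.41°  ·
  (6,7): δ = 150.25°  ·
antipodal pairs: 12

count = 12; pairs: (0,3), (0,4), (1,3), (1,4), (1,5), (2,4), (2,5), (2,6), (3,5), (3,6), (3,7), (4,7)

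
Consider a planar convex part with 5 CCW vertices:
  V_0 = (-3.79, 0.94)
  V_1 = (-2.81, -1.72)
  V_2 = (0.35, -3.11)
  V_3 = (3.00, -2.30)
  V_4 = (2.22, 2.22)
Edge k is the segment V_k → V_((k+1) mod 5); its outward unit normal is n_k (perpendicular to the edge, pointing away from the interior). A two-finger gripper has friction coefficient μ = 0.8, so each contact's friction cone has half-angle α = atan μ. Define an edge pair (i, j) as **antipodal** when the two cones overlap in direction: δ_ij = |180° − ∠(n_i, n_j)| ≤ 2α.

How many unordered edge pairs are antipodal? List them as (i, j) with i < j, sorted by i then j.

α = atan 0.8 = 38.66°;  2α = 77.32°
n_0 = (-0.9383, -0.3457)
n_1 = (-0.4026, -0.9154)
n_2 = (+0.2923, -0.9563)
n_3 = (+0.9854, +0.1701)
n_4 = (-0.2083, +0.9781)
  (0,1): δ = 133.97°  ·
  (0,2): δ = 93.23°  ·
  (0,3): δ = 10.43°  ✓
  (0,4): δ = 81.80°  ·
  (1,2): δ = 139.26°  ·
  (1,3): δ = 56.47°  ✓
  (1,4): δ = 35.77°  ✓
  (2,3): δ = 97.21°  ·
  (2,4): δ = 4.97°  ✓
  (3,4): δ = 87.77°  ·
antipodal pairs: 4

count = 4; pairs: (0,3), (1,3), (1,4), (2,4)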